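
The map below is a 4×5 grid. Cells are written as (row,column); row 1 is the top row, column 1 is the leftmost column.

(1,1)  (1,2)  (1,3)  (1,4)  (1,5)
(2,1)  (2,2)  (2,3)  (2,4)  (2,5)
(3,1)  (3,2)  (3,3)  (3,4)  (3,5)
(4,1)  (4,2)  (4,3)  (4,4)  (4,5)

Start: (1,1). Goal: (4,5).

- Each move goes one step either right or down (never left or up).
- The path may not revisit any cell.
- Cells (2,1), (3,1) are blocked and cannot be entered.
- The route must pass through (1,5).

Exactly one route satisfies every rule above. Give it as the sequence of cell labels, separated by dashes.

(1,1) - (1,2) - (1,3) - (1,4) - (1,5) - (2,5) - (3,5) - (4,5)

Moves only go right or down, so the column and row indices never decrease.
Route from (1,1): 4× right (reaching (1,5)), 3× down (reaching (4,5)) — 7 moves in all.
Check: all required cells visited.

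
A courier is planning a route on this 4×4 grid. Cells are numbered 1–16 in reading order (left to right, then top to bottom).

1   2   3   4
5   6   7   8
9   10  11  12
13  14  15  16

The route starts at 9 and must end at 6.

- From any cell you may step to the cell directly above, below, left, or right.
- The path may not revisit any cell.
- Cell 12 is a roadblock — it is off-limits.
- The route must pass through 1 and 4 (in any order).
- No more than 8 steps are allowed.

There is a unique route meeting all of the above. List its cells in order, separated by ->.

Any route must reach 1 and 4 and still end at 6 within 8 moves, so the order of the required stops is forced.
Route from 9: 2× up (reaching 1), 3× right (reaching 4), down to 8, 2× left (reaching 6) — 8 moves in all.
Check: all required cells visited; 8 ≤ 8 moves.

9 -> 5 -> 1 -> 2 -> 3 -> 4 -> 8 -> 7 -> 6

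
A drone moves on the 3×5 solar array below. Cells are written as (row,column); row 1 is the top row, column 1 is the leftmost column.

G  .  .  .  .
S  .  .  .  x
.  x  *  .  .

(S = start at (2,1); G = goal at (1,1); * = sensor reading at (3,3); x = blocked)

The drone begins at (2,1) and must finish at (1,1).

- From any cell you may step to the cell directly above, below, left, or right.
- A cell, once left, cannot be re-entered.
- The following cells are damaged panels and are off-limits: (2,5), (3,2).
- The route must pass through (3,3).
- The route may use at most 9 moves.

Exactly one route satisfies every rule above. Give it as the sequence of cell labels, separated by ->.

(2,1) -> (2,2) -> (2,3) -> (3,3) -> (3,4) -> (2,4) -> (1,4) -> (1,3) -> (1,2) -> (1,1)

The 9-move cap with required stops at (3,3) leaves no slack for detours.
Route from (2,1): right 2 to (2,3), down 1 to (3,3), right 1 to (3,4), up 2 to (1,4), left 3 to (1,1) — 9 moves in all.
Check: all required cells visited; 9 ≤ 9 moves.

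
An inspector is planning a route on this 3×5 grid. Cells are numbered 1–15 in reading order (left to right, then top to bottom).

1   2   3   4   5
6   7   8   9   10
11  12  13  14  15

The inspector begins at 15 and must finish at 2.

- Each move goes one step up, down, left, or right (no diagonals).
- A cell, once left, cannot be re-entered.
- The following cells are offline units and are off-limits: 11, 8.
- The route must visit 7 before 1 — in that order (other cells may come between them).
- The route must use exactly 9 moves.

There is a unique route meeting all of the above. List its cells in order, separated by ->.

The waypoints must appear in the order 7, 1, with no cell reused.
Route from 15: up to 10, left to 9, down to 14, 2× left (reaching 12), up to 7, left to 6, up to 1, right to 2 — 9 moves in all.
Check: order respected (7 at step 6, 1 at step 8); 9 moves as required.

15 -> 10 -> 9 -> 14 -> 13 -> 12 -> 7 -> 6 -> 1 -> 2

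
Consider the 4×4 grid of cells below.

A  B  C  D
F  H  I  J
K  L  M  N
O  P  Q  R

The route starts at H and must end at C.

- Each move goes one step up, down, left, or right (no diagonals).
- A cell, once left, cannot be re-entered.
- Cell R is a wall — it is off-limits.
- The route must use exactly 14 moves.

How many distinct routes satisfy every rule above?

Need simple routes of exactly 14 moves from H to C (Manhattan distance 2, so 6 moves are spent on a detour and 6 undoing it).
No route satisfies every constraint, so the count is 0.

0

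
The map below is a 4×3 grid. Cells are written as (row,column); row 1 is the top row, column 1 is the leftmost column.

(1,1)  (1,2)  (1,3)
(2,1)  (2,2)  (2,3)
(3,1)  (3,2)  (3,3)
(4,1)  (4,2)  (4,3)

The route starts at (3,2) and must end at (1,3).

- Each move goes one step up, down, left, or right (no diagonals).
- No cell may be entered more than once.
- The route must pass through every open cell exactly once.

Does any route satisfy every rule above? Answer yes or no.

One route that works: (3,2) → (2,2) → (1,2) → (1,1) → (2,1) → (3,1) → (4,1) → (4,2) → (4,3) → (3,3) → (2,3) → (1,3).

yes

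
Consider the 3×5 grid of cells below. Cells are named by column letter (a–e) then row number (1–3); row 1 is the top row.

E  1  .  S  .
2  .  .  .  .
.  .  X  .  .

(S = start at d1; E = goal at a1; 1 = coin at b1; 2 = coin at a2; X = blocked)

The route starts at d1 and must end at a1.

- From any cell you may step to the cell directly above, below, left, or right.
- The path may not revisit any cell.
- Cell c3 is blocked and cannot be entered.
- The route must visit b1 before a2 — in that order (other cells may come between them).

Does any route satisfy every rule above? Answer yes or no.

One route that works: d1 → c1 → b1 → b2 → a2 → a1.

yes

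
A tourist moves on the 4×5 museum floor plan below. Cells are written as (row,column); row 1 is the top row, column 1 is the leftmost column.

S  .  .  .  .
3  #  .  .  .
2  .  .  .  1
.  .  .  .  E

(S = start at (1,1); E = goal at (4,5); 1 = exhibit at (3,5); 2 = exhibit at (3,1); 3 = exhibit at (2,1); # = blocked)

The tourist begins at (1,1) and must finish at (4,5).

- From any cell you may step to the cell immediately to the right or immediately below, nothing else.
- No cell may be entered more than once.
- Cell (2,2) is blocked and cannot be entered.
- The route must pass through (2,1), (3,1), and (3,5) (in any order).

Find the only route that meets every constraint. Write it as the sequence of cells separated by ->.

(1,1) -> (2,1) -> (3,1) -> (3,2) -> (3,3) -> (3,4) -> (3,5) -> (4,5)

Moves only go right or down, so the column and row indices never decrease.
Route from (1,1): 2× down (reaching (3,1)), 4× right (reaching (3,5)), down to (4,5) — 7 moves in all.
Check: all required cells visited.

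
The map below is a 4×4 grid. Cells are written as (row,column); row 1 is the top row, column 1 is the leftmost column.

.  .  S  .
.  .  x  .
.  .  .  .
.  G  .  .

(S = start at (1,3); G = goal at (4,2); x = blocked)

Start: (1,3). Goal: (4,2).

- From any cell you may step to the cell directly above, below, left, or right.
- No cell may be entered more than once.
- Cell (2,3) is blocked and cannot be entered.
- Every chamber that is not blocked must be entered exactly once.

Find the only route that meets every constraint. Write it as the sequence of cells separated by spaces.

(1,3) (1,4) (2,4) (3,4) (4,4) (4,3) (3,3) (3,2) (2,2) (1,2) (1,1) (2,1) (3,1) (4,1) (4,2)

Need to visit all 15 open cells exactly once, starting at (1,3) and ending at (4,2).
Cell (2,4) has only two open neighbours ((1,4) and (3,4)), so the path must pass straight through it: one of those is the cell it's entered from and the other is where it exits.
Route from (1,3): right to (1,4), 3× down (reaching (4,4)), left to (4,3), up to (3,3), left to (3,2), 2× up (reaching (1,2)), left to (1,1), 3× down (reaching (4,1)), right to (4,2) — 14 moves in all.
Check: all 15 open cells covered.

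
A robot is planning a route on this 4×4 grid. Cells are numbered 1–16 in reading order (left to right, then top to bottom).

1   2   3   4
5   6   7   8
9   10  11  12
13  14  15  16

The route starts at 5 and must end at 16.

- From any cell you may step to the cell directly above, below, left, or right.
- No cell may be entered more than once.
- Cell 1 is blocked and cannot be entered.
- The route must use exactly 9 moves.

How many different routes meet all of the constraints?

24

Need simple routes of exactly 9 moves from 5 to 16 (Manhattan distance 5, so 2 moves are spent on a detour and 2 undoing it).
Branch systematically from the start, pruning whenever the remaining move budget drops below the Manhattan distance to 16 or differs from it in parity. Grouping the completions by first move — via 9: 13; via 6: 11 — and summing: 13 + 11 = 24.
That gives 24 routes.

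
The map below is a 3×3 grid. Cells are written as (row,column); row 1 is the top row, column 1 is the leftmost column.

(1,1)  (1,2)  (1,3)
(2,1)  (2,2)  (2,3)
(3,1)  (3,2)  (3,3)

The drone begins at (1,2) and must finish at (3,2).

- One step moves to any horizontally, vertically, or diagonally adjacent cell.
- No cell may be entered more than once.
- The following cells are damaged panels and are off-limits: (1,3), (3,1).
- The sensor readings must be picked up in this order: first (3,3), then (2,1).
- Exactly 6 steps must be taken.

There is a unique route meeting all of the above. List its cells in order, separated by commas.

(1,2), (2,3), (3,3), (2,2), (1,1), (2,1), (3,2)

The waypoints must appear in the order (3,3), (2,1), with no cell reused.
Route from (1,2): down-right to (2,3), down to (3,3), 2× up-left (reaching (1,1)), down to (2,1), down-right to (3,2) — 6 moves in all.
Check: order respected ((3,3) at step 2, (2,1) at step 5); 6 moves as required.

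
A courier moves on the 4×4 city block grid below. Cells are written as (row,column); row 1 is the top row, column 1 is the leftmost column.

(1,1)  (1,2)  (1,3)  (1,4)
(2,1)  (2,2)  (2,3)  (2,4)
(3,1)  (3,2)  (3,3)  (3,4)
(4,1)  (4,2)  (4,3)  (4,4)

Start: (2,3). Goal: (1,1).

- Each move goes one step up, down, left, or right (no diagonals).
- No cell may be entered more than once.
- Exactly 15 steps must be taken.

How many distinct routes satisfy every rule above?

8

Need simple routes of exactly 15 moves from (2,3) to (1,1) (Manhattan distance 3, so 6 moves are spent on a detour and 6 undoing it).
Enumerating: (2,3) (1,3) (1,4) (2,4) (3,4) (4,4) (4,3) (3,3) (3,2) (4,2) (4,1) (3,1) (2,1) (2,2) (1,2) (1,1) | (2,3) (3,3) (4,3) (4,4) (3,4) (2,4) (1,4) (1,3) (1,2) (2,2) (3,2) (4,2) (4,1) (3,1) (2,1) (1,1) | (2,3) (3,3) (3,2) (2,2) (1,2) (1,3) (1,4) (2,4) (3,4) (4,4) (4,3) (4,2) (4,1) (3,1) (2,1) (1,1) | (2,3) (3,3) (3,2) (2,2) (2,1) (3,1) (4,1) (4,2) (4,3) (4,4) (3,4) (2,4) (1,4) (1,3) (1,2) (1,1) | (2,3) (3,3) (3,2) (3,1) (4,1) (4,2) (4,3) (4,4) (3,4) (2,4) (1,4) (1,3) (1,2) (2,2) (2,1) (1,1) | (2,3) (2,2) (1,2) (1,3) (1,4) (2,4) (3,4) (4,4) (4,3) (3,3) (3,2) (4,2) (4,1) (3,1) (2,1) (1,1) | (2,3) (2,2) (2,1) (3,1) (4,1) (4,2) (3,2) (3,3) (4,3) (4,4) (3,4) (2,4) (1,4) (1,3) (1,2) (1,1) | (2,3) (2,4) (1,4) (1,3) (1,2) (2,2) (3,2) (3,3) (3,4) (4,4) (4,3) (4,2) (4,1) (3,1) (2,1) (1,1).
That gives 8 routes.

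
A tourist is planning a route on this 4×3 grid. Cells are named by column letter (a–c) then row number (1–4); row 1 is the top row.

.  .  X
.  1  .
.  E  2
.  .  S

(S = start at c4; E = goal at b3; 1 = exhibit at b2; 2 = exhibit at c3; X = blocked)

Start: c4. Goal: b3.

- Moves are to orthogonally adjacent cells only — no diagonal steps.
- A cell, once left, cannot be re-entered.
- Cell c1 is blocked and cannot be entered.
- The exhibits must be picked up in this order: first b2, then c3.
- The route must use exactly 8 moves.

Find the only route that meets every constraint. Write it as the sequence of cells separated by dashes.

The waypoints must appear in the order b2, c3, with no cell reused.
Route from c4: left 2 to a4, up 2 to a2, right 2 to c2, down 1 to c3, left 1 to b3 — 8 moves in all.
Check: order respected (1 at step 5, 2 at step 7); 8 moves as required.

c4 - b4 - a4 - a3 - a2 - b2 - c2 - c3 - b3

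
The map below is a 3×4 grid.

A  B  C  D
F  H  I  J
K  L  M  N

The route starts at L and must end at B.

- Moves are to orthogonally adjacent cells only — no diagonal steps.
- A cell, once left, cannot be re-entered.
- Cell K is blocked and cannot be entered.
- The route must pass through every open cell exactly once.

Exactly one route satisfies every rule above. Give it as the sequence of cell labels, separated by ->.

L -> M -> N -> J -> D -> C -> I -> H -> F -> A -> B

Need to visit all 11 open cells exactly once, starting at L and ending at B.
Route from L: 2× right (reaching N), 2× up (reaching D), left to C, down to I, 2× left (reaching F), up to A, right to B — 10 moves in all.
Check: all 11 open cells covered.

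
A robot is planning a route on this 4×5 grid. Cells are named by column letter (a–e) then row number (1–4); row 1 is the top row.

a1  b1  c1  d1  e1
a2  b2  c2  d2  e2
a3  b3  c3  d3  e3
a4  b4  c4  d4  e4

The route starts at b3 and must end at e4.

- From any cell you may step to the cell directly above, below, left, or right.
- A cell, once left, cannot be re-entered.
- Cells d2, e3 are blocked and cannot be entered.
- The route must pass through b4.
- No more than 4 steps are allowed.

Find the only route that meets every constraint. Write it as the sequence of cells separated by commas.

b3, b4, c4, d4, e4

Any route must reach b4 and still end at e4 within 4 moves, so the order of the required stops is forced.
Route from b3: down 1 to b4, right 3 to e4 — 4 moves in all.
Check: all required cells visited; 4 ≤ 4 moves.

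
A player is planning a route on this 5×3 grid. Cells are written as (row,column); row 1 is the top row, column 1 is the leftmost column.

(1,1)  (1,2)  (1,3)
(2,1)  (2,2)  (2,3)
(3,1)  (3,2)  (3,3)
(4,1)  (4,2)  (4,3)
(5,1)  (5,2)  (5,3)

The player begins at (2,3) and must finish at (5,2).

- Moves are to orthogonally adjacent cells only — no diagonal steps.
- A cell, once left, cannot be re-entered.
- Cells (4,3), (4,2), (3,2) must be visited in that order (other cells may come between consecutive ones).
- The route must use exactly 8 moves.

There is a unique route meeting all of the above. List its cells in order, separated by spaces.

The waypoints must appear in the order (4,3), (4,2), (3,2), with no cell reused.
Route from (2,3): 2× down (reaching (4,3)), left to (4,2), up to (3,2), left to (3,1), 2× down (reaching (5,1)), right to (5,2) — 8 moves in all.
Check: order respected ((4,3) at step 2, (4,2) at step 3, (3,2) at step 4); 8 moves as required.

(2,3) (3,3) (4,3) (4,2) (3,2) (3,1) (4,1) (5,1) (5,2)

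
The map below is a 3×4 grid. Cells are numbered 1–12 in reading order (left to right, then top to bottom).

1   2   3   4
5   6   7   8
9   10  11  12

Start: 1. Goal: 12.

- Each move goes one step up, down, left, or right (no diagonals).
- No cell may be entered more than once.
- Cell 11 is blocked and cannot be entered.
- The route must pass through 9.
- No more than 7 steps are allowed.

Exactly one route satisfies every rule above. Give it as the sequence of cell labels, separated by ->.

The budget equals the shortest possible length, so every move has to be on a shortest route through the required cells.
Route from 1: 2× down (reaching 9), right to 10, up to 6, 2× right (reaching 8), down to 12 — 7 moves in all.
Check: all required cells visited; 7 ≤ 7 moves.

1 -> 5 -> 9 -> 10 -> 6 -> 7 -> 8 -> 12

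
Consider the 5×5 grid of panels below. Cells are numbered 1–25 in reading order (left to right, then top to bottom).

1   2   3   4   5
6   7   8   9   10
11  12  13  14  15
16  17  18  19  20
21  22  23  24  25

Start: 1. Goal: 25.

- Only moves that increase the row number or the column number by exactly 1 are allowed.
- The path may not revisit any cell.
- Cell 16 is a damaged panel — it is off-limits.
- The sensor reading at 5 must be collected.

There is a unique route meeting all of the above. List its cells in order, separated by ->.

1 -> 2 -> 3 -> 4 -> 5 -> 10 -> 15 -> 20 -> 25

Moves only go right or down, so the column and row indices never decrease.
Route from 1: 4× right (reaching 5), 4× down (reaching 25) — 8 moves in all.
Check: all required cells visited.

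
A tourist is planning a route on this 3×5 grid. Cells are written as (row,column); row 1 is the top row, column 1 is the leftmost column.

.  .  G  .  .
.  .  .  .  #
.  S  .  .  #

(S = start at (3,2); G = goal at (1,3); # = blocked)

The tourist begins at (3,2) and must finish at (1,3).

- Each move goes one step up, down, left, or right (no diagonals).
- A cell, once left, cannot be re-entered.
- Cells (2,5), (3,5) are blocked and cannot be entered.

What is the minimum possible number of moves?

The Manhattan distance from (3,2) to (1,3) is |3−1| + |2−3| = 3, so at least 3 moves are needed.
A route of 3 moves achieves this: (3,2) → (2,2) → (1,2) → (1,3).
Since 3 matches the lower bound, it is optimal.

3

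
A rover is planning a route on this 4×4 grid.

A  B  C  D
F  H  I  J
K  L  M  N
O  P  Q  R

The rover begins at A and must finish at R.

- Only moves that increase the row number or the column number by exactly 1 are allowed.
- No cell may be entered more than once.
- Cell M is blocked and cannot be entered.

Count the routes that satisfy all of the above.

A right/down-only route from A to R makes exactly 3 down-moves and 3 right-moves in some order.
With no other constraints that would be C(6,3) = 20 routes.
Subtract routes through each blocked cell (inclusion–exclusion for overlaps): − through M: 12 → 8.
That gives 8 routes.

8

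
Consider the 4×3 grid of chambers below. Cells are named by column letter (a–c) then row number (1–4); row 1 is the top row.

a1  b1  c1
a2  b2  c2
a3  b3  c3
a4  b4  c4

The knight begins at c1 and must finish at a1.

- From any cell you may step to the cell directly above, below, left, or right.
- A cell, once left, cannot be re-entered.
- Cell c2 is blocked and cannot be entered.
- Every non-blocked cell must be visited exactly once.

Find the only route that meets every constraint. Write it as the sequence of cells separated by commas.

Need to visit all 11 open cells exactly once, starting at c1 and ending at a1.
Route from c1: left 1 to b1, down 2 to b3, right 1 to c3, down 1 to c4, left 2 to a4, up 3 to a1 — 10 moves in all.
Check: all 11 open cells covered.

c1, b1, b2, b3, c3, c4, b4, a4, a3, a2, a1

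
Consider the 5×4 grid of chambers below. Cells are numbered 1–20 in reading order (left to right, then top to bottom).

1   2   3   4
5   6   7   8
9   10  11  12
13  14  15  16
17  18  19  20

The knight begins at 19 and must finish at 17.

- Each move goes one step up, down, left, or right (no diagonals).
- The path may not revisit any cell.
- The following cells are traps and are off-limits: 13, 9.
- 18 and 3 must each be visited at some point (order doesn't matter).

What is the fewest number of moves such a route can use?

10

Any route passes through 18 and 3 in some order between 19 and 17. Summing Manhattan distances along each leg and taking the cheapest ordering (19 → 3 → 18 → 17) gives a lower bound of 4 + 5 + 1 = 10 moves.
A route of 10 moves achieves this: 19 → 15 → 11 → 7 → 3 → 2 → 6 → 10 → 14 → 18 → 17.
Since 10 matches the lower bound, it is optimal.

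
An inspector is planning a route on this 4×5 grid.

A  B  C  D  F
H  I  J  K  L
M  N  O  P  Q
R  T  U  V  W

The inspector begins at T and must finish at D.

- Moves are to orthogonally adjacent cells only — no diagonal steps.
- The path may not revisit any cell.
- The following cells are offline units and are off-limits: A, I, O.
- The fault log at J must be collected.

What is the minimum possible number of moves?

Any route passes through J somewhere between T and D. Summing Manhattan distances along the two legs (T → J → D) gives a lower bound of 3 + 2 = 5 moves.
That bound ignores the blocked cells. Measuring each leg by the fewest moves that actually steer around them (T→J: 5; J→D: 2) raises the lower bound to 7.
A route of 7 moves exists: T → U → V → P → K → J → C → D.
Since 7 matches that lower bound, it is optimal.

7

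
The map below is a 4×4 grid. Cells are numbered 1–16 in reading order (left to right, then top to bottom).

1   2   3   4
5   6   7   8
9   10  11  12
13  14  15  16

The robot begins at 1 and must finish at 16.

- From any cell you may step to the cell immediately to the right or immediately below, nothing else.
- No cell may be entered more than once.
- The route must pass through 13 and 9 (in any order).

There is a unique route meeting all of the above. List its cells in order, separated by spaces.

1 5 9 13 14 15 16

Moves only go right or down, so the column and row indices never decrease.
Route from 1: 3× down (reaching 13), 3× right (reaching 16) — 6 moves in all.
Check: all required cells visited.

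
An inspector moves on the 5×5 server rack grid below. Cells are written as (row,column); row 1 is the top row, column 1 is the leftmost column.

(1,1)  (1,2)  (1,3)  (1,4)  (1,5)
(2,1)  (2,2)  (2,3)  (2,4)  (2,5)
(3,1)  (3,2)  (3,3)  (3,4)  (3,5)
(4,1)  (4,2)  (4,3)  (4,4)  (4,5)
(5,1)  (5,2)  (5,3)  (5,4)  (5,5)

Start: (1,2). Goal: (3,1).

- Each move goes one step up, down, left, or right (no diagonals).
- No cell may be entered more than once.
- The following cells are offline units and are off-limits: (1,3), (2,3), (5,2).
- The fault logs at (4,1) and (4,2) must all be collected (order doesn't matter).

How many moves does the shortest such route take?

Any route passes through (4,1) and (4,2) in some order between (1,2) and (3,1). Summing Manhattan distances along each leg and taking the cheapest ordering ((1,2) → (4,2) → (4,1) → (3,1)) gives a lower bound of 3 + 1 + 1 = 5 moves.
A route of 5 moves achieves this: (1,2) → (2,2) → (3,2) → (4,2) → (4,1) → (3,1).
Since 5 matches the lower bound, it is optimal.

5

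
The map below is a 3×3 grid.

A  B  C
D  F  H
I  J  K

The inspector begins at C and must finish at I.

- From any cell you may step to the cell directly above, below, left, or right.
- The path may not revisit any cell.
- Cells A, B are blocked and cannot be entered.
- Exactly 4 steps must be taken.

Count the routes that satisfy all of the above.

3

Need simple routes of exactly 4 moves from C to I (Manhattan distance 4, so 0 moves are spent on a detour and 0 undoing it).
Enumerating: C H K J I | C H F J I | C H F D I.
That gives 3 routes.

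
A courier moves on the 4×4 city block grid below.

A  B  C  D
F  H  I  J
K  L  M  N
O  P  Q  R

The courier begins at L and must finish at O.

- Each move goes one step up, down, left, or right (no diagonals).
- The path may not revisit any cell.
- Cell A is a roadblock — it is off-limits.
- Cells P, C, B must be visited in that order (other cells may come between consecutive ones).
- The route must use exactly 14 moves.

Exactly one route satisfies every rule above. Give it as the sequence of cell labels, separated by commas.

The waypoints must appear in the order P, C, B, with no cell reused.
Route from L: down 1 to P, right 2 to R, up 1 to N, left 1 to M, up 1 to I, right 1 to J, up 1 to D, left 2 to B, down 1 to H, left 1 to F, down 2 to O — 14 moves in all.
Check: order respected (P at step 1, C at step 9, B at step 10); 14 moves as required.

L, P, Q, R, N, M, I, J, D, C, B, H, F, K, O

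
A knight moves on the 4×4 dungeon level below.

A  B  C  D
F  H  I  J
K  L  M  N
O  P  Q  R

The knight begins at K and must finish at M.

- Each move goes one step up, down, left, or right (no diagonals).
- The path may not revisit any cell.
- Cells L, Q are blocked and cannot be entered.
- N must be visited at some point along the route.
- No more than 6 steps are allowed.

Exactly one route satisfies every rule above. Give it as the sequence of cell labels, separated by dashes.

The budget equals the shortest possible length, so every move has to be on a shortest route through the required cells.
Route from K: up to F, 3× right (reaching J), down to N, left to M — 6 moves in all.
Check: all required cells visited; 6 ≤ 6 moves.

K - F - H - I - J - N - M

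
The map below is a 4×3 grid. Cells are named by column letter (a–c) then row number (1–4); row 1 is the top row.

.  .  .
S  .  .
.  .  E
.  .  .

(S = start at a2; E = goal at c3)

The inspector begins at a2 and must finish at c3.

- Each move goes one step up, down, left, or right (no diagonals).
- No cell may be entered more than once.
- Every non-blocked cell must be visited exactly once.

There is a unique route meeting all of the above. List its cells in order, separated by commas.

a2, a1, b1, c1, c2, b2, b3, a3, a4, b4, c4, c3

Need to visit all 12 open cells exactly once, starting at a2 and ending at c3.
Cell c4 has only two open neighbours (c3 and b4), so the path must pass straight through it: one of those is the cell it's entered from and the other is where it exits.
Route from a2: up 1 to a1, right 2 to c1, down 1 to c2, left 1 to b2, down 1 to b3, left 1 to a3, down 1 to a4, right 2 to c4, up 1 to c3 — 11 moves in all.
Check: all 12 open cells covered.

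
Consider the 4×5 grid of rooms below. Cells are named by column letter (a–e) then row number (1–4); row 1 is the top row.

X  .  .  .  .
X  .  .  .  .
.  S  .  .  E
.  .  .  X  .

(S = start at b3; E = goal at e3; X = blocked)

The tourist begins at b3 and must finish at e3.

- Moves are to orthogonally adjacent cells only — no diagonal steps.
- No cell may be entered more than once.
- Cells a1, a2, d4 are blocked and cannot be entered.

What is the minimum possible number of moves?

3

The Manhattan distance from b3 to e3 is |3−3| + |2−5| = 3, so at least 3 moves are needed.
A route of 3 moves achieves this: b3 → c3 → d3 → e3.
Since 3 matches the lower bound, it is optimal.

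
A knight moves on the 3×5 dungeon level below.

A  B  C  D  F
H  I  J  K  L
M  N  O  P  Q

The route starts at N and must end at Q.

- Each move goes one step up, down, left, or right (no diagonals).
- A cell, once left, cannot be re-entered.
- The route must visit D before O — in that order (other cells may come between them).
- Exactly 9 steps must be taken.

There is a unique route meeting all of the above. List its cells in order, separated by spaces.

The waypoints must appear in the order D, O, with no cell reused.
Route from N: up 2 to B, right 2 to D, down 1 to K, left 1 to J, down 1 to O, right 2 to Q — 9 moves in all.
Check: order respected (D at step 4, O at step 7); 9 moves as required.

N I B C D K J O P Q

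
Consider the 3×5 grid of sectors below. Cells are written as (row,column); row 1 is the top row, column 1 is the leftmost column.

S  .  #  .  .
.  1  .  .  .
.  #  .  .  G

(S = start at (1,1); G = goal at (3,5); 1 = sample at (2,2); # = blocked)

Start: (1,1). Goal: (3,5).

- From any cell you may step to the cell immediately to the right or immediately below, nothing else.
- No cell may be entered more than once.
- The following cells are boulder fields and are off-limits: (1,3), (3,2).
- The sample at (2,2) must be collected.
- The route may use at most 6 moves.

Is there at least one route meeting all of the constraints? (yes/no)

One route that works: (1,1) → (2,1) → (2,2) → (2,3) → (3,3) → (3,4) → (3,5).

yes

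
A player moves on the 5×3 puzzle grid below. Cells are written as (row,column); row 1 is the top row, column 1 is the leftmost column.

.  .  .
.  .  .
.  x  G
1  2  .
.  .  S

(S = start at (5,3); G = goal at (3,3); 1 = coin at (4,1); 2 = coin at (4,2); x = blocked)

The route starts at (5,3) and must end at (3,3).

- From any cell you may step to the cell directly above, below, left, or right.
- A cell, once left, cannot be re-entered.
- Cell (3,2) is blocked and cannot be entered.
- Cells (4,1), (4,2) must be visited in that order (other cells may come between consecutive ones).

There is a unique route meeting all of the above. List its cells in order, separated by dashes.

The waypoints must appear in the order (4,1), (4,2), with no cell reused.
Route from (5,3): 2× left (reaching (5,1)), up to (4,1), 2× right (reaching (4,3)), up to (3,3) — 6 moves in all.
Check: order respected (1 at step 3, 2 at step 4).

(5,3) - (5,2) - (5,1) - (4,1) - (4,2) - (4,3) - (3,3)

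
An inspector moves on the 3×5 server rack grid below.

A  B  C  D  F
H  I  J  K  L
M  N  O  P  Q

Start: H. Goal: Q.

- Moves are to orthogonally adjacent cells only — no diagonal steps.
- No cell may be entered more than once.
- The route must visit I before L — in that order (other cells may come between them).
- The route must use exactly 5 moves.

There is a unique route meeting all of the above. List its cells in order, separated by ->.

H -> I -> J -> K -> L -> Q

The waypoints must appear in the order I, L, with no cell reused.
Route from H: 4× right (reaching L), down to Q — 5 moves in all.
Check: order respected (I at step 1, L at step 4); 5 moves as required.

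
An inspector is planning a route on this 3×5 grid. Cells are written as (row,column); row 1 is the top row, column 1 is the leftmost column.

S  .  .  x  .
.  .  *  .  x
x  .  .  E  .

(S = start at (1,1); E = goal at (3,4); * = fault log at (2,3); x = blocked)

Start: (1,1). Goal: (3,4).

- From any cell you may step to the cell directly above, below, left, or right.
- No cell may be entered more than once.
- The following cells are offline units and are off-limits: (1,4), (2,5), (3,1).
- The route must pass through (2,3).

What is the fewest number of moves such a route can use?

5

Any route passes through (2,3) somewhere between (1,1) and (3,4). Summing Manhattan distances along the two legs ((1,1) → (2,3) → (3,4)) gives a lower bound of 3 + 2 = 5 moves.
A route of 5 moves achieves this: (1,1) → (2,1) → (2,2) → (2,3) → (3,3) → (3,4).
Since 5 matches the lower bound, it is optimal.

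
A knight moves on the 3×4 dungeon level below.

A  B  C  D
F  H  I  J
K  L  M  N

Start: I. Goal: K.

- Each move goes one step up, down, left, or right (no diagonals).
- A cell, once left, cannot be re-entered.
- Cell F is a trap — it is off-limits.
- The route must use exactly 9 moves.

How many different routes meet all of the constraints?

2

Need simple routes of exactly 9 moves from I to K (Manhattan distance 3, so 3 moves are spent on a detour and 3 undoing it).
Enumerating: I M N J D C B H L K | I H B C D J N M L K.
That gives 2 routes.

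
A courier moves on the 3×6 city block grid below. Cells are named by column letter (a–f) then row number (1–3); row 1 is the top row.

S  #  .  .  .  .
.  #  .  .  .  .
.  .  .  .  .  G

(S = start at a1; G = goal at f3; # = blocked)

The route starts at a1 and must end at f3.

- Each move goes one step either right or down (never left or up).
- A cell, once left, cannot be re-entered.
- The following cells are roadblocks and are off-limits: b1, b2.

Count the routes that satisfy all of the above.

1

A right/down-only route from a1 to f3 makes exactly 2 down-moves and 5 right-moves in some order.
With no other constraints that would be C(7,2) = 21 routes.
Subtract routes through each blocked cell (inclusion–exclusion for overlaps): − through b1: 15 − through b2: 10 + through b1&b2: 5 → 1.
That gives 1 route.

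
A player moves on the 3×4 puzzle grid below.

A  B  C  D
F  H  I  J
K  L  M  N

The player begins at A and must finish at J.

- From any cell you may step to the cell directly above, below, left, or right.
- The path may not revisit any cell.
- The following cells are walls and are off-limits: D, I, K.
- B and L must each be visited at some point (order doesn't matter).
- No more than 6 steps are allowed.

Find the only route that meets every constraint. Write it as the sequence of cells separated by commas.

The 6-move cap with required stops at B, L leaves no slack for detours.
Route from A: right to B, 2× down (reaching L), 2× right (reaching N), up to J — 6 moves in all.
Check: all required cells visited; 6 ≤ 6 moves.

A, B, H, L, M, N, J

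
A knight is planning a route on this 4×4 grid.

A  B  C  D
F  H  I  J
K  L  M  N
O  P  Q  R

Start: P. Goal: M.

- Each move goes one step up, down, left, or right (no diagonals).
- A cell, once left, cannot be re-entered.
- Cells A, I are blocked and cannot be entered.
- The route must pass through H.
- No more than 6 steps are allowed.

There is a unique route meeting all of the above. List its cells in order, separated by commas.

The budget equals the shortest possible length, so every move has to be on a shortest route through the required cells.
Route from P: left to O, 2× up (reaching F), right to H, down to L, right to M — 6 moves in all.
Check: all required cells visited; 6 ≤ 6 moves.

P, O, K, F, H, L, M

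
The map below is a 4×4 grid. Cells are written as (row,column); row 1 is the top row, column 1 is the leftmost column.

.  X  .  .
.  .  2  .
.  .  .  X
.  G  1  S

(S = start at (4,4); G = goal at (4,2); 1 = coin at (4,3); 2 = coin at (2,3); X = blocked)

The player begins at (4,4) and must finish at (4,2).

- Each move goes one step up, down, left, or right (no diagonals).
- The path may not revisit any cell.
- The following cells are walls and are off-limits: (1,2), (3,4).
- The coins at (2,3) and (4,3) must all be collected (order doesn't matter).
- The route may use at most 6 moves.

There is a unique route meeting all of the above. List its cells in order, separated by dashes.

The budget equals the shortest possible length, so every move has to be on a shortest route through the required cells.
Route from (4,4): left to (4,3), 2× up (reaching (2,3)), left to (2,2), 2× down (reaching (4,2)) — 6 moves in all.
Check: all required cells visited; 6 ≤ 6 moves.

(4,4) - (4,3) - (3,3) - (2,3) - (2,2) - (3,2) - (4,2)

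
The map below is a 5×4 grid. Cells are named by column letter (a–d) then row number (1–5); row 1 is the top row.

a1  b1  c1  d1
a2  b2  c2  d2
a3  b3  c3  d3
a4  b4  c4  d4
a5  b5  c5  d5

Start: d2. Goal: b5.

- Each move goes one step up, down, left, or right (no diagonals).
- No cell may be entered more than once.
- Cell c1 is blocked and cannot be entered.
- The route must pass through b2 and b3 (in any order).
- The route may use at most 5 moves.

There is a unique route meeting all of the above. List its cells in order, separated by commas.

Any route must reach b2 and b3 and still end at b5 within 5 moves, so the order of the required stops is forced.
Route from d2: left 2 to b2, down 3 to b5 — 5 moves in all.
Check: all required cells visited; 5 ≤ 5 moves.

d2, c2, b2, b3, b4, b5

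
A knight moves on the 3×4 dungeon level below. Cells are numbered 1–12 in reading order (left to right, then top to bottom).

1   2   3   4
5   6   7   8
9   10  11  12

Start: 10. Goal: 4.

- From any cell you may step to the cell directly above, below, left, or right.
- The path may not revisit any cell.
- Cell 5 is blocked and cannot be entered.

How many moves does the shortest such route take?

4

The Manhattan distance from 10 to 4 is |3−1| + |2−4| = 4, so at least 4 moves are needed.
A route of 4 moves achieves this: 10 → 6 → 2 → 3 → 4.
Since 4 matches the lower bound, it is optimal.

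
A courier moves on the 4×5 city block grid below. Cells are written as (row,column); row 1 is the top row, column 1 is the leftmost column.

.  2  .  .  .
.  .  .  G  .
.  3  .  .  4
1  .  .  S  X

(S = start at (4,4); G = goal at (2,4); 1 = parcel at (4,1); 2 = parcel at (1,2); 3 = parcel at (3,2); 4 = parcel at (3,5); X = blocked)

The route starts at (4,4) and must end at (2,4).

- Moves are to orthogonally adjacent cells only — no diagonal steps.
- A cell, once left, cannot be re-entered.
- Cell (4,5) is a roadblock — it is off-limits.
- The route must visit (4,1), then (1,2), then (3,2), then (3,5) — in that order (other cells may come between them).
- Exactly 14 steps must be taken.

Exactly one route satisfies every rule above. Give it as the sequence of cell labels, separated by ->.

(4,4) -> (4,3) -> (4,2) -> (4,1) -> (3,1) -> (2,1) -> (1,1) -> (1,2) -> (2,2) -> (3,2) -> (3,3) -> (3,4) -> (3,5) -> (2,5) -> (2,4)

The waypoints must appear in the order (4,1), (1,2), (3,2), (3,5), with no cell reused.
Route from (4,4): 3× left (reaching (4,1)), 3× up (reaching (1,1)), right to (1,2), 2× down (reaching (3,2)), 3× right (reaching (3,5)), up to (2,5), left to (2,4) — 14 moves in all.
Check: order respected (1 at step 3, 2 at step 7, 3 at step 9, 4 at step 12); 14 moves as required.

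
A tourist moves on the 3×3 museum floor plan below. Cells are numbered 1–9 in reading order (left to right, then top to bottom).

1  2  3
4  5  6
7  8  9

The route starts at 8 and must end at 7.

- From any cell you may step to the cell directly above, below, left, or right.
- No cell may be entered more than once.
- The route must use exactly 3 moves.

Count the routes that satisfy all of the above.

Need simple routes of exactly 3 moves from 8 to 7 (Manhattan distance 1, so 1 moves are spent on a detour and 1 undoing it).
Enumerating: 8 5 4 7.
That gives 1 route.

1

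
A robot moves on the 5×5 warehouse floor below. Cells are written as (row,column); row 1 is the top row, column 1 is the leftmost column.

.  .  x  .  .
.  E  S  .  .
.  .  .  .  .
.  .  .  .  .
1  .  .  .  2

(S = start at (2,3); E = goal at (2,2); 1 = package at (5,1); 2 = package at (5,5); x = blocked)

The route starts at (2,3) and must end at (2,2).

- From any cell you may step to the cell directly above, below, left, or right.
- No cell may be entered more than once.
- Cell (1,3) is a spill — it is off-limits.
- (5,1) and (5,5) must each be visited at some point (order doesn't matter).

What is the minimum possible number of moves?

13

Any route passes through (5,1) and (5,5) in some order between (2,3) and (2,2). Summing Manhattan distances along each leg and taking the cheapest ordering ((2,3) → (5,5) → (5,1) → (2,2)) gives a lower bound of 5 + 4 + 4 = 13 moves.
A route of 13 moves achieves this: (2,3) → (3,3) → (4,3) → (4,4) → (4,5) → (5,5) → (5,4) → (5,3) → (5,2) → (5,1) → (4,1) → (3,1) → (2,1) → (2,2).
Since 13 matches the lower bound, it is optimal.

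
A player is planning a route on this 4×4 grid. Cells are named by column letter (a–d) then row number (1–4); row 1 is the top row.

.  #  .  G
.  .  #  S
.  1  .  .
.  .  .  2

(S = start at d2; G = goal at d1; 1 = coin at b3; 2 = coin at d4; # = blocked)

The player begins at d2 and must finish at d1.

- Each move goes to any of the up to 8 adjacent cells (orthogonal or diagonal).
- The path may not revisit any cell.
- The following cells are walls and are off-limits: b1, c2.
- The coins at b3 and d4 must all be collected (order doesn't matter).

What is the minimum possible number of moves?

Any route passes through b3 and d4 in some order between d2 and d1. Summing Chebyshev distances along each leg and taking the cheapest ordering (d2 → d4 → b3 → d1) gives a lower bound of 2 + 2 + 2 = 6 moves.
That bound ignores the blocked cells. Measuring each leg by the fewest moves that actually steer around them (d2→b3: 2; b3→d4: 2; d4→d1: 3) raises the lower bound to 7.
A route of 7 moves exists: d2 → c3 → d4 → c4 → b3 → b2 → c1 → d1.
Since 7 matches that lower bound, it is optimal.

7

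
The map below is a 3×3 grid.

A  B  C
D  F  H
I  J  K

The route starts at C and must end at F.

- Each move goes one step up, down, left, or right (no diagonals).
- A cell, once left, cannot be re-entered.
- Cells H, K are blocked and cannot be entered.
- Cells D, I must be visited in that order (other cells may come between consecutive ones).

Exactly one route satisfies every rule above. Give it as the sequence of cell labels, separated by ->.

C -> B -> A -> D -> I -> J -> F

The waypoints must appear in the order D, I, with no cell reused.
Route from C: left 2 to A, down 2 to I, right 1 to J, up 1 to F — 6 moves in all.
Check: order respected (D at step 3, I at step 4).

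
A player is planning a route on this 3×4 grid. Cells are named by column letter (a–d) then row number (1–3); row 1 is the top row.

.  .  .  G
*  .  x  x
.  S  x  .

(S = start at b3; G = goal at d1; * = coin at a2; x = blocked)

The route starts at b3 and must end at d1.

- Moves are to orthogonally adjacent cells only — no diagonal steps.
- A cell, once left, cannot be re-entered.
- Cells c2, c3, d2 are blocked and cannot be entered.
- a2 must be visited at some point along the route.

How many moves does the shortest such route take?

6

Any route passes through a2 somewhere between b3 and d1. Summing Manhattan distances along the two legs (b3 → a2 → d1) gives a lower bound of 2 + 4 = 6 moves.
A route of 6 moves achieves this: b3 → b2 → a2 → a1 → b1 → c1 → d1.
Since 6 matches the lower bound, it is optimal.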